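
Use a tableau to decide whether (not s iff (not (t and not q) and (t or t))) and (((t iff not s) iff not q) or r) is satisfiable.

Satisfiable

Initial set: {((not s iff (not (t and not q) and (t or t))) and (((t iff not s) iff not q) or r))}.
((not s iff (not (t and not q) and (t or t))) and (((t iff not s) iff not q) or r)): α-rule — add (not s iff (not (t and not q) and (t or t))), (((t iff not s) iff not q) or r).
(not s iff (not (t and not q) and (t or t))): β-rule — branch into not s, (not (t and not q) and (t or t))  //  not not s, not (not (t and not q) and (t or t)).
  branch 1 (add not s, (not (t and not q) and (t or t))):
    (not (t and not q) and (t or t)): α-rule — add not (t and not q), (t or t).
    (((t iff not s) iff not q) or r): β-rule — branch into ((t iff not s) iff not q)  //  r.
      branch 1.1 (add ((t iff not s) iff not q)):
        not (t and not q): β-rule — branch into not t  //  not not q.
          branch 1.1.1 (add not t):
            (t or t): β-rule — branch into t  //  t.
              branch 1.1.1.1 (add t):
                × closes — contains both t and not t.
              branch 1.1.1.2 (add t):
                × closes — contains both t and not t.
          branch 1.1.2 (add not not q):
            (t or t): β-rule — branch into t  //  t.
              branch 1.1.2.1 (add t):
                ((t iff not s) iff not q): β-rule — branch into (t iff not s), not q  //  not (t iff not s), not not q.
                  branch 1.1.2.1.1 (add (t iff not s), not q):
                    × closes — contains both q and not q.
                  branch 1.1.2.1.2 (add not (t iff not s), not not q):
                    not (t iff not s): β-rule — branch into t, not not s  //  not t, not s.
                      branch 1.1.2.1.2.1 (add t, not not s):
                        × closes — contains both s and not s.
                      branch 1.1.2.1.2.2 (add not t, not s):
                        × closes — contains both t and not t.
              branch 1.1.2.2 (add t):
                ((t iff not s) iff not q): β-rule — branch into (t iff not s), not q  //  not (t iff not s), not not q.
                  branch 1.1.2.2.1 (add (t iff not s), not q):
                    × closes — contains both q and not q.
                  branch 1.1.2.2.2 (add not (t iff not s), not not q):
                    not (t iff not s): β-rule — branch into t, not not s  //  not t, not s.
                      branch 1.1.2.2.2.1 (add t, not not s):
                        × closes — contains both s and not s.
                      branch 1.1.2.2.2.2 (add not t, not s):
                        × closes — contains both t and not t.
      branch 1.2 (add r):
        not (t and not q): β-rule — branch into not t  //  not not q.
          branch 1.2.1 (add not t):
            (t or t): β-rule — branch into t  //  t.
              branch 1.2.1.1 (add t):
                × closes — contains both t and not t.
              branch 1.2.1.2 (add t):
                × closes — contains both t and not t.
          branch 1.2.2 (add not not q):
            (t or t): β-rule — branch into t  //  t.
              branch 1.2.2.1 (add t):
                ○ open, literals {q=1, r=1, s=0, t=1}.
              branch 1.2.2.2 (add t):
                ○ open, literals {q=1, r=1, s=0, t=1}.
  branch 2 (add not not s, not (not (t and not q) and (t or t))):
    (((t iff not s) iff not q) or r): β-rule — branch into ((t iff not s) iff not q)  //  r.
      branch 2.1 (add ((t iff not s) iff not q)):
        not (not (t and not q) and (t or t)): β-rule — branch into not not (t and not q)  //  not (t or t).
          branch 2.1.1 (add not not (t and not q)):
            not not (t and not q): α-rule — add t, not q.
            ((t iff not s) iff not q): β-rule — branch into (t iff not s), not q  //  not (t iff not s), not not q.
              branch 2.1.1.1 (add (t iff not s), not q):
                (t iff not s): β-rule — branch into t, not s  //  not t, not not s.
                  branch 2.1.1.1.1 (add t, not s):
                    × closes — contains both s and not s.
                  branch 2.1.1.1.2 (add not t, not not s):
                    × closes — contains both t and not t.
              branch 2.1.1.2 (add not (t iff not s), not not q):
                × closes — contains both q and not q.
          branch 2.1.2 (add not (t or t)):
            not (t or t): α-rule — add not t, not t.
            ((t iff not s) iff not q): β-rule — branch into (t iff not s), not q  //  not (t iff not s), not not q.
              branch 2.1.2.1 (add (t iff not s), not q):
                (t iff not s): β-rule — branch into t, not s  //  not t, not not s.
                  branch 2.1.2.1.1 (add t, not s):
                    × closes — contains both t and not t.
                  branch 2.1.2.1.2 (add not t, not not s):
                    ○ open, literals {q=0, s=1, t=0}.
              branch 2.1.2.2 (add not (t iff not s), not not q):
                not (t iff not s): β-rule — branch into t, not not s  //  not t, not s.
                  branch 2.1.2.2.1 (add t, not not s):
                    × closes — contains both t and not t.
                  branch 2.1.2.2.2 (add not t, not s):
                    × closes — contains both s and not s.
      branch 2.2 (add r):
        not (not (t and not q) and (t or t)): β-rule — branch into not not (t and not q)  //  not (t or t).
          branch 2.2.1 (add not not (t and not q)):
            not not (t and not q): α-rule — add t, not q.
            ○ open, literals {q=0, r=1, s=1, t=1}.
          branch 2.2.2 (add not (t or t)):
            not (t or t): α-rule — add not t, not t.
            ○ open, literals {r=1, s=1, t=0}.
16 branches closed, 5 open.
An open branch gives a satisfying assignment: q=1, r=1, s=0, t=1.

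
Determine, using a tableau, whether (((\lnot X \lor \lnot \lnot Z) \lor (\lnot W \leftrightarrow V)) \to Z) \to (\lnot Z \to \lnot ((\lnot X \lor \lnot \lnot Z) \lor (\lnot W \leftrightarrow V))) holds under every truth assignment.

Valid

Assume the negation and expand:
Initial set: {\lnot ((((\lnot X \lor \lnot \lnot Z) \lor (\lnot W \leftrightarrow V)) \to Z) \to (\lnot Z \to \lnot ((\lnot X \lor \lnot \lnot Z) \lor (\lnot W \leftrightarrow V))))}.
\lnot ((((\lnot X \lor \lnot \lnot Z) \lor (\lnot W \leftrightarrow V)) \to Z) \to (\lnot Z \to \lnot ((\lnot X \lor \lnot \lnot Z) \lor (\lnot W \leftrightarrow V)))): α-rule — add (((\lnot X \lor \lnot \lnot Z) \lor (\lnot W \leftrightarrow V)) \to Z), \lnot (\lnot Z \to \lnot ((\lnot X \lor \lnot \lnot Z) \lor (\lnot W \leftrightarrow V))).
\lnot (\lnot Z \to \lnot ((\lnot X \lor \lnot \lnot Z) \lor (\lnot W \leftrightarrow V))): α-rule — add \lnot Z, \lnot \lnot ((\lnot X \lor \lnot \lnot Z) \lor (\lnot W \leftrightarrow V)).
(((\lnot X \lor \lnot \lnot Z) \lor (\lnot W \leftrightarrow V)) \to Z): β-rule — branch into \lnot ((\lnot X \lor \lnot \lnot Z) \lor (\lnot W \leftrightarrow V))  //  Z.
  branch 1 (add \lnot ((\lnot X \lor \lnot \lnot Z) \lor (\lnot W \leftrightarrow V))):
    \lnot ((\lnot X \lor \lnot \lnot Z) \lor (\lnot W \leftrightarrow V)): α-rule — add \lnot (\lnot X \lor \lnot \lnot Z), \lnot (\lnot W \leftrightarrow V).
    \lnot (\lnot X \lor \lnot \lnot Z): α-rule — add \lnot \lnot X, \lnot \lnot \lnot Z.
    \lnot \lnot \lnot Z: drop double negation, giving \lnot Z.
    \lnot \lnot ((\lnot X \lor \lnot \lnot Z) \lor (\lnot W \leftrightarrow V)): β-rule — branch into (\lnot X \lor \lnot \lnot Z)  //  (\lnot W \leftrightarrow V).
      branch 1.1 (add (\lnot X \lor \lnot \lnot Z)):
        \lnot (\lnot W \leftrightarrow V): β-rule — branch into \lnot W, \lnot V  //  \lnot \lnot W, V.
          branch 1.1.1 (add \lnot W, \lnot V):
            (\lnot X \lor \lnot \lnot Z): β-rule — branch into \lnot X  //  \lnot \lnot Z.
              branch 1.1.1.1 (add \lnot X):
                × closes — contains both X and \lnot X.
              branch 1.1.1.2 (add \lnot \lnot Z):
                \lnot \lnot Z: drop double negation, giving Z.
                × closes — contains both Z and \lnot Z.
          branch 1.1.2 (add \lnot \lnot W, V):
            (\lnot X \lor \lnot \lnot Z): β-rule — branch into \lnot X  //  \lnot \lnot Z.
              branch 1.1.2.1 (add \lnot X):
                × closes — contains both X and \lnot X.
              branch 1.1.2.2 (add \lnot \lnot Z):
                \lnot \lnot Z: drop double negation, giving Z.
                × closes — contains both Z and \lnot Z.
      branch 1.2 (add (\lnot W \leftrightarrow V)):
        \lnot (\lnot W \leftrightarrow V): β-rule — branch into \lnot W, \lnot V  //  \lnot \lnot W, V.
          branch 1.2.1 (add \lnot W, \lnot V):
            (\lnot W \leftrightarrow V): β-rule — branch into \lnot W, V  //  \lnot \lnot W, \lnot V.
              branch 1.2.1.1 (add \lnot W, V):
                × closes — contains both V and \lnot V.
              branch 1.2.1.2 (add \lnot \lnot W, \lnot V):
                × closes — contains both W and \lnot W.
          branch 1.2.2 (add \lnot \lnot W, V):
            (\lnot W \leftrightarrow V): β-rule — branch into \lnot W, V  //  \lnot \lnot W, \lnot V.
              branch 1.2.2.1 (add \lnot W, V):
                × closes — contains both W and \lnot W.
              branch 1.2.2.2 (add \lnot \lnot W, \lnot V):
                × closes — contains both V and \lnot V.
  branch 2 (add Z):
    × closes — contains both Z and \lnot Z.
All 9 branches close.
Every branch closed, so the negation is unsatisfiable and the formula is valid.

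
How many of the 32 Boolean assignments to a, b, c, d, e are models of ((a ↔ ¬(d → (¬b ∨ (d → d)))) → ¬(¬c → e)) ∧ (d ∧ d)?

10

Initial set: {(((a ↔ ¬(d → (¬b ∨ (d → d)))) → ¬(¬c → e)) ∧ (d ∧ d))}.
(((a ↔ ¬(d → (¬b ∨ (d → d)))) → ¬(¬c → e)) ∧ (d ∧ d)): α-rule — add ((a ↔ ¬(d → (¬b ∨ (d → d)))) → ¬(¬c → e)), (d ∧ d).
(d ∧ d): α-rule — add d, d.
((a ↔ ¬(d → (¬b ∨ (d → d)))) → ¬(¬c → e)): β-rule — branch into ¬(a ↔ ¬(d → (¬b ∨ (d → d))))  //  ¬(¬c → e).
  branch 1 (add ¬(a ↔ ¬(d → (¬b ∨ (d → d))))):
    ¬(a ↔ ¬(d → (¬b ∨ (d → d)))): β-rule — branch into a, ¬¬(d → (¬b ∨ (d → d)))  //  ¬a, ¬(d → (¬b ∨ (d → d))).
      branch 1.1 (add a, ¬¬(d → (¬b ∨ (d → d)))):
        ¬¬(d → (¬b ∨ (d → d))): β-rule — branch into ¬d  //  (¬b ∨ (d → d)).
          branch 1.1.1 (add ¬d):
            × closes — contains both d and ¬d.
          branch 1.1.2 (add (¬b ∨ (d → d))):
            (¬b ∨ (d → d)): β-rule — branch into ¬b  //  (d → d).
              branch 1.1.2.1 (add ¬b):
                ○ open, literals {a=T, b=F, d=T}.
              branch 1.1.2.2 (add (d → d)):
                (d → d): β-rule — branch into ¬d  //  d.
                  branch 1.1.2.2.1 (add ¬d):
                    × closes — contains both d and ¬d.
                  branch 1.1.2.2.2 (add d):
                    ○ open, literals {a=T, d=T}.
      branch 1.2 (add ¬a, ¬(d → (¬b ∨ (d → d)))):
        ¬(d → (¬b ∨ (d → d))): α-rule — add d, ¬(¬b ∨ (d → d)).
        ¬(¬b ∨ (d → d)): α-rule — add ¬¬b, ¬(d → d).
        ¬(d → d): α-rule — add d, ¬d.
        × closes — contains both d and ¬d.
  branch 2 (add ¬(¬c → e)):
    ¬(¬c → e): α-rule — add ¬c, ¬e.
    ○ open, literals {c=F, d=T, e=F}.
3 branches closed, 3 open.
Each open branch fixes some atoms; the unmentioned ones are free. Counting distinct full assignments: branch {a=T, b=F, d=T} (c, e) contributes 4 new; branch {a=T, d=T} (b, c, e) contributes 4 new; branch {c=F, d=T, e=F} (a, b) contributes 2 new. Total: 10.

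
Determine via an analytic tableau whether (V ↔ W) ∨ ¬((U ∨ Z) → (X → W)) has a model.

Initial set: {((V ↔ W) ∨ ¬((U ∨ Z) → (X → W)))}.
((V ↔ W) ∨ ¬((U ∨ Z) → (X → W))): β-rule — branch into (V ↔ W)  //  ¬((U ∨ Z) → (X → W)).
  branch 1 (add (V ↔ W)):
    (V ↔ W): β-rule — branch into V, W  //  ¬V, ¬W.
      branch 1.1 (add V, W):
        ○ open, literals {V=T, W=T}.
      branch 1.2 (add ¬V, ¬W):
        ○ open, literals {V=F, W=F}.
  branch 2 (add ¬((U ∨ Z) → (X → W))):
    ¬((U ∨ Z) → (X → W)): α-rule — add (U ∨ Z), ¬(X → W).
    ¬(X → W): α-rule — add X, ¬W.
    (U ∨ Z): β-rule — branch into U  //  Z.
      branch 2.1 (add U):
        ○ open, literals {U=T, W=F, X=T}.
      branch 2.2 (add Z):
        ○ open, literals {W=F, X=T, Z=T}.
0 branches closed, 4 open.
An open branch gives a satisfying assignment: V=T, W=T.

Satisfiable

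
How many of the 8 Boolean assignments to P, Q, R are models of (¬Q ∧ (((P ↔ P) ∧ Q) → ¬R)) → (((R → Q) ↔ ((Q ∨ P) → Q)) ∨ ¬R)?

Initial set: {((¬Q ∧ (((P ↔ P) ∧ Q) → ¬R)) → (((R → Q) ↔ ((Q ∨ P) → Q)) ∨ ¬R))}.
((¬Q ∧ (((P ↔ P) ∧ Q) → ¬R)) → (((R → Q) ↔ ((Q ∨ P) → Q)) ∨ ¬R)): β-rule — branch into ¬(¬Q ∧ (((P ↔ P) ∧ Q) → ¬R))  //  (((R → Q) ↔ ((Q ∨ P) → Q)) ∨ ¬R).
  branch 1 (add ¬(¬Q ∧ (((P ↔ P) ∧ Q) → ¬R))):
    ¬(¬Q ∧ (((P ↔ P) ∧ Q) → ¬R)): β-rule — branch into ¬¬Q  //  ¬(((P ↔ P) ∧ Q) → ¬R).
      branch 1.1 (add ¬¬Q):
        ○ open, literals {Q=true}.
      branch 1.2 (add ¬(((P ↔ P) ∧ Q) → ¬R)):
        ¬(((P ↔ P) ∧ Q) → ¬R): α-rule — add ((P ↔ P) ∧ Q), ¬¬R.
        ((P ↔ P) ∧ Q): α-rule — add (P ↔ P), Q.
        (P ↔ P): β-rule — branch into P, P  //  ¬P, ¬P.
          branch 1.2.1 (add P, P):
            ○ open, literals {P=true, Q=true, R=true}.
          branch 1.2.2 (add ¬P, ¬P):
            ○ open, literals {P=false, Q=true, R=true}.
  branch 2 (add (((R → Q) ↔ ((Q ∨ P) → Q)) ∨ ¬R)):
    (((R → Q) ↔ ((Q ∨ P) → Q)) ∨ ¬R): β-rule — branch into ((R → Q) ↔ ((Q ∨ P) → Q))  //  ¬R.
      branch 2.1 (add ((R → Q) ↔ ((Q ∨ P) → Q))):
        ((R → Q) ↔ ((Q ∨ P) → Q)): β-rule — branch into (R → Q), ((Q ∨ P) → Q)  //  ¬(R → Q), ¬((Q ∨ P) → Q).
          branch 2.1.1 (add (R → Q), ((Q ∨ P) → Q)):
            (R → Q): β-rule — branch into ¬R  //  Q.
              branch 2.1.1.1 (add ¬R):
                ((Q ∨ P) → Q): β-rule — branch into ¬(Q ∨ P)  //  Q.
                  branch 2.1.1.1.1 (add ¬(Q ∨ P)):
                    ¬(Q ∨ P): α-rule — add ¬Q, ¬P.
                    ○ open, literals {P=false, Q=false, R=false}.
                  branch 2.1.1.1.2 (add Q):
                    ○ open, literals {Q=true, R=false}.
              branch 2.1.1.2 (add Q):
                ((Q ∨ P) → Q): β-rule — branch into ¬(Q ∨ P)  //  Q.
                  branch 2.1.1.2.1 (add ¬(Q ∨ P)):
                    ¬(Q ∨ P): α-rule — add ¬Q, ¬P.
                    × closes — contains both Q and ¬Q.
                  branch 2.1.1.2.2 (add Q):
                    ○ open, literals {Q=true}.
          branch 2.1.2 (add ¬(R → Q), ¬((Q ∨ P) → Q)):
            ¬(R → Q): α-rule — add R, ¬Q.
            ¬((Q ∨ P) → Q): α-rule — add (Q ∨ P), ¬Q.
            (Q ∨ P): β-rule — branch into Q  //  P.
              branch 2.1.2.1 (add Q):
                × closes — contains both Q and ¬Q.
              branch 2.1.2.2 (add P):
                ○ open, literals {P=true, Q=false, R=true}.
      branch 2.2 (add ¬R):
        ○ open, literals {R=false}.
2 branches closed, 8 open.
Each open branch fixes some atoms; the unmentioned ones are free. Counting distinct full assignments: branch {Q=true} (P, R) contributes 4 new; branch {P=true, Q=true, R=true} (none free) contributes 0 new; branch {P=false, Q=true, R=true} (none free) contributes 0 new; branch {P=false, Q=false, R=false} (none free) contributes 1 new; branch {Q=true, R=false} (P) contributes 0 new; branch {Q=true} (P, R) contributes 0 new; branch {P=true, Q=false, R=true} (none free) contributes 1 new; branch {R=false} (P, Q) contributes 1 new. Total: 7.

7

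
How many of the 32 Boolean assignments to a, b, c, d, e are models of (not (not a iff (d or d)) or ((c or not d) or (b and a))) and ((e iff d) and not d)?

8

Initial set: {((not (not a iff (d or d)) or ((c or not d) or (b and a))) and ((e iff d) and not d))}.
((not (not a iff (d or d)) or ((c or not d) or (b and a))) and ((e iff d) and not d)): α-rule — add (not (not a iff (d or d)) or ((c or not d) or (b and a))), ((e iff d) and not d).
((e iff d) and not d): α-rule — add (e iff d), not d.
(not (not a iff (d or d)) or ((c or not d) or (b and a))): β-rule — branch into not (not a iff (d or d))  //  ((c or not d) or (b and a)).
  branch 1 (add not (not a iff (d or d))):
    (e iff d): β-rule — branch into e, d  //  not e, not d.
      branch 1.1 (add e, d):
        × closes — contains both d and not d.
      branch 1.2 (add not e, not d):
        not (not a iff (d or d)): β-rule — branch into not a, not (d or d)  //  not not a, (d or d).
          branch 1.2.1 (add not a, not (d or d)):
            not (d or d): α-rule — add not d, not d.
            ○ open, literals {a=F, d=F, e=F}.
          branch 1.2.2 (add not not a, (d or d)):
            (d or d): β-rule — branch into d  //  d.
              branch 1.2.2.1 (add d):
                × closes — contains both d and not d.
              branch 1.2.2.2 (add d):
                × closes — contains both d and not d.
  branch 2 (add ((c or not d) or (b and a))):
    (e iff d): β-rule — branch into e, d  //  not e, not d.
      branch 2.1 (add e, d):
        × closes — contains both d and not d.
      branch 2.2 (add not e, not d):
        ((c or not d) or (b and a)): β-rule — branch into (c or not d)  //  (b and a).
          branch 2.2.1 (add (c or not d)):
            (c or not d): β-rule — branch into c  //  not d.
              branch 2.2.1.1 (add c):
                ○ open, literals {c=T, d=F, e=F}.
              branch 2.2.1.2 (add not d):
                ○ open, literals {d=F, e=F}.
          branch 2.2.2 (add (b and a)):
            (b and a): α-rule — add b, a.
            ○ open, literals {a=T, b=T, d=F, e=F}.
4 branches closed, 4 open.
Each open branch fixes some atoms; the unmentioned ones are free. Counting distinct full assignments: branch {a=F, d=F, e=F} (b, c) contributes 4 new; branch {c=T, d=F, e=F} (a, b) contributes 2 new; branch {d=F, e=F} (a, b, c) contributes 2 new; branch {a=T, b=T, d=F, e=F} (c) contributes 0 new. Total: 8.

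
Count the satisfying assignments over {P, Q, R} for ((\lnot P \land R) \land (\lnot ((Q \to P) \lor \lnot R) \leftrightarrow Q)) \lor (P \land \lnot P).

Initial set: {(((\lnot P \land R) \land (\lnot ((Q \to P) \lor \lnot R) \leftrightarrow Q)) \lor (P \land \lnot P))}.
(((\lnot P \land R) \land (\lnot ((Q \to P) \lor \lnot R) \leftrightarrow Q)) \lor (P \land \lnot P)): β-rule — branch into ((\lnot P \land R) \land (\lnot ((Q \to P) \lor \lnot R) \leftrightarrow Q))  //  (P \land \lnot P).
  branch 1 (add ((\lnot P \land R) \land (\lnot ((Q \to P) \lor \lnot R) \leftrightarrow Q))):
    ((\lnot P \land R) \land (\lnot ((Q \to P) \lor \lnot R) \leftrightarrow Q)): α-rule — add (\lnot P \land R), (\lnot ((Q \to P) \lor \lnot R) \leftrightarrow Q).
    (\lnot P \land R): α-rule — add \lnot P, R.
    (\lnot ((Q \to P) \lor \lnot R) \leftrightarrow Q): β-rule — branch into \lnot ((Q \to P) \lor \lnot R), Q  //  \lnot \lnot ((Q \to P) \lor \lnot R), \lnot Q.
      branch 1.1 (add \lnot ((Q \to P) \lor \lnot R), Q):
        \lnot ((Q \to P) \lor \lnot R): α-rule — add \lnot (Q \to P), \lnot \lnot R.
        \lnot (Q \to P): α-rule — add Q, \lnot P.
        ○ open, literals {P=F, Q=T, R=T}.
      branch 1.2 (add \lnot \lnot ((Q \to P) \lor \lnot R), \lnot Q):
        \lnot \lnot ((Q \to P) \lor \lnot R): β-rule — branch into (Q \to P)  //  \lnot R.
          branch 1.2.1 (add (Q \to P)):
            (Q \to P): β-rule — branch into \lnot Q  //  P.
              branch 1.2.1.1 (add \lnot Q):
                ○ open, literals {P=F, Q=F, R=T}.
              branch 1.2.1.2 (add P):
                × closes — contains both P and \lnot P.
          branch 1.2.2 (add \lnot R):
            × closes — contains both R and \lnot R.
  branch 2 (add (P \land \lnot P)):
    (P \land \lnot P): α-rule — add P, \lnot P.
    × closes — contains both P and \lnot P.
3 branches closed, 2 open.
Each open branch fixes some atoms; the unmentioned ones are free. Counting distinct full assignments: branch {P=F, Q=T, R=T} (none free) contributes 1 new; branch {P=F, Q=F, R=T} (none free) contributes 1 new. Total: 2.

2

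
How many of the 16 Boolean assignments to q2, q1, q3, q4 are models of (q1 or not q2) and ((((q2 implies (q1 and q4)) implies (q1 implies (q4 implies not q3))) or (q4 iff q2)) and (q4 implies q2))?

Initial set: {((q1 or not q2) and ((((q2 implies (q1 and q4)) implies (q1 implies (q4 implies not q3))) or (q4 iff q2)) and (q4 implies q2)))}.
((q1 or not q2) and ((((q2 implies (q1 and q4)) implies (q1 implies (q4 implies not q3))) or (q4 iff q2)) and (q4 implies q2))): α-rule — add (q1 or not q2), ((((q2 implies (q1 and q4)) implies (q1 implies (q4 implies not q3))) or (q4 iff q2)) and (q4 implies q2)).
((((q2 implies (q1 and q4)) implies (q1 implies (q4 implies not q3))) or (q4 iff q2)) and (q4 implies q2)): α-rule — add (((q2 implies (q1 and q4)) implies (q1 implies (q4 implies not q3))) or (q4 iff q2)), (q4 implies q2).
(q1 or not q2): β-rule — branch into q1  //  not q2.
  branch 1 (add q1):
    (((q2 implies (q1 and q4)) implies (q1 implies (q4 implies not q3))) or (q4 iff q2)): β-rule — branch into ((q2 implies (q1 and q4)) implies (q1 implies (q4 implies not q3)))  //  (q4 iff q2).
      branch 1.1 (add ((q2 implies (q1 and q4)) implies (q1 implies (q4 implies not q3)))):
        (q4 implies q2): β-rule — branch into not q4  //  q2.
          branch 1.1.1 (add not q4):
            ((q2 implies (q1 and q4)) implies (q1 implies (q4 implies not q3))): β-rule — branch into not (q2 implies (q1 and q4))  //  (q1 implies (q4 implies not q3)).
              branch 1.1.1.1 (add not (q2 implies (q1 and q4))):
                not (q2 implies (q1 and q4)): α-rule — add q2, not (q1 and q4).
                not (q1 and q4): β-rule — branch into not q1  //  not q4.
                  branch 1.1.1.1.1 (add not q1):
                    × closes — contains both q1 and not q1.
                  branch 1.1.1.1.2 (add not q4):
                    ○ open, literals {q1=true, q2=true, q4=false}.
              branch 1.1.1.2 (add (q1 implies (q4 implies not q3))):
                (q1 implies (q4 implies not q3)): β-rule — branch into not q1  //  (q4 implies not q3).
                  branch 1.1.1.2.1 (add not q1):
                    × closes — contains both q1 and not q1.
                  branch 1.1.1.2.2 (add (q4 implies not q3)):
                    (q4 implies not q3): β-rule — branch into not q4  //  not q3.
                      branch 1.1.1.2.2.1 (add not q4):
                        ○ open, literals {q1=true, q4=false}.
                      branch 1.1.1.2.2.2 (add not q3):
                        ○ open, literals {q1=true, q3=false, q4=false}.
          branch 1.1.2 (add q2):
            ((q2 implies (q1 and q4)) implies (q1 implies (q4 implies not q3))): β-rule — branch into not (q2 implies (q1 and q4))  //  (q1 implies (q4 implies not q3)).
              branch 1.1.2.1 (add not (q2 implies (q1 and q4))):
                not (q2 implies (q1 and q4)): α-rule — add q2, not (q1 and q4).
                not (q1 and q4): β-rule — branch into not q1  //  not q4.
                  branch 1.1.2.1.1 (add not q1):
                    × closes — contains both q1 and not q1.
                  branch 1.1.2.1.2 (add not q4):
                    ○ open, literals {q1=true, q2=true, q4=false}.
              branch 1.1.2.2 (add (q1 implies (q4 implies not q3))):
                (q1 implies (q4 implies not q3)): β-rule — branch into not q1  //  (q4 implies not q3).
                  branch 1.1.2.2.1 (add not q1):
                    × closes — contains both q1 and not q1.
                  branch 1.1.2.2.2 (add (q4 implies not q3)):
                    (q4 implies not q3): β-rule — branch into not q4  //  not q3.
                      branch 1.1.2.2.2.1 (add not q4):
                        ○ open, literals {q1=true, q2=true, q4=false}.
                      branch 1.1.2.2.2.2 (add not q3):
                        ○ open, literals {q1=true, q2=true, q3=false}.
      branch 1.2 (add (q4 iff q2)):
        (q4 implies q2): β-rule — branch into not q4  //  q2.
          branch 1.2.1 (add not q4):
            (q4 iff q2): β-rule — branch into q4, q2  //  not q4, not q2.
              branch 1.2.1.1 (add q4, q2):
                × closes — contains both q4 and not q4.
              branch 1.2.1.2 (add not q4, not q2):
                ○ open, literals {q1=true, q2=false, q4=false}.
          branch 1.2.2 (add q2):
            (q4 iff q2): β-rule — branch into q4, q2  //  not q4, not q2.
              branch 1.2.2.1 (add q4, q2):
                ○ open, literals {q1=true, q2=true, q4=true}.
              branch 1.2.2.2 (add not q4, not q2):
                × closes — contains both q2 and not q2.
  branch 2 (add not q2):
    (((q2 implies (q1 and q4)) implies (q1 implies (q4 implies not q3))) or (q4 iff q2)): β-rule — branch into ((q2 implies (q1 and q4)) implies (q1 implies (q4 implies not q3)))  //  (q4 iff q2).
      branch 2.1 (add ((q2 implies (q1 and q4)) implies (q1 implies (q4 implies not q3)))):
        (q4 implies q2): β-rule — branch into not q4  //  q2.
          branch 2.1.1 (add not q4):
            ((q2 implies (q1 and q4)) implies (q1 implies (q4 implies not q3))): β-rule — branch into not (q2 implies (q1 and q4))  //  (q1 implies (q4 implies not q3)).
              branch 2.1.1.1 (add not (q2 implies (q1 and q4))):
                not (q2 implies (q1 and q4)): α-rule — add q2, not (q1 and q4).
                × closes — contains both q2 and not q2.
              branch 2.1.1.2 (add (q1 implies (q4 implies not q3))):
                (q1 implies (q4 implies not q3)): β-rule — branch into not q1  //  (q4 implies not q3).
                  branch 2.1.1.2.1 (add not q1):
                    ○ open, literals {q1=false, q2=false, q4=false}.
                  branch 2.1.1.2.2 (add (q4 implies not q3)):
                    (q4 implies not q3): β-rule — branch into not q4  //  not q3.
                      branch 2.1.1.2.2.1 (add not q4):
                        ○ open, literals {q2=false, q4=false}.
                      branch 2.1.1.2.2.2 (add not q3):
                        ○ open, literals {q2=false, q3=false, q4=false}.
          branch 2.1.2 (add q2):
            × closes — contains both q2 and not q2.
      branch 2.2 (add (q4 iff q2)):
        (q4 implies q2): β-rule — branch into not q4  //  q2.
          branch 2.2.1 (add not q4):
            (q4 iff q2): β-rule — branch into q4, q2  //  not q4, not q2.
              branch 2.2.1.1 (add q4, q2):
                × closes — contains both q4 and not q4.
              branch 2.2.1.2 (add not q4, not q2):
                ○ open, literals {q2=false, q4=false}.
          branch 2.2.2 (add q2):
            × closes — contains both q2 and not q2.
10 branches closed, 12 open.
Each open branch fixes some atoms; the unmentioned ones are free. Counting distinct full assignments: branch {q1=true, q2=true, q4=false} (q3) contributes 2 new; branch {q1=true, q4=false} (q2, q3) contributes 2 new; branch {q1=true, q3=false, q4=false} (q2) contributes 0 new; branch {q1=true, q2=true, q4=false} (q3) contributes 0 new; branch {q1=true, q2=true, q4=false} (q3) contributes 0 new; branch {q1=true, q2=true, q3=false} (q4) contributes 1 new; branch {q1=true, q2=false, q4=false} (q3) contributes 0 new; branch {q1=true, q2=true, q4=true} (q3) contributes 1 new; branch {q1=false, q2=false, q4=false} (q3) contributes 2 new; branch {q2=false, q4=false} (q1, q3) contributes 0 new; branch {q2=false, q3=false, q4=false} (q1) contributes 0 new; branch {q2=false, q4=false} (q1, q3) contributes 0 new. Total: 8.

8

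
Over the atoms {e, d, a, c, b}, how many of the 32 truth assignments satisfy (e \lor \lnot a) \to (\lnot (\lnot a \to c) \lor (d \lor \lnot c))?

Initial set: {((e \lor \lnot a) \to (\lnot (\lnot a \to c) \lor (d \lor \lnot c)))}.
((e \lor \lnot a) \to (\lnot (\lnot a \to c) \lor (d \lor \lnot c))): β-rule — branch into \lnot (e \lor \lnot a)  //  (\lnot (\lnot a \to c) \lor (d \lor \lnot c)).
  branch 1 (add \lnot (e \lor \lnot a)):
    \lnot (e \lor \lnot a): α-rule — add \lnot e, \lnot \lnot a.
    ○ open, literals {a=1, e=0}.
  branch 2 (add (\lnot (\lnot a \to c) \lor (d \lor \lnot c))):
    (\lnot (\lnot a \to c) \lor (d \lor \lnot c)): β-rule — branch into \lnot (\lnot a \to c)  //  (d \lor \lnot c).
      branch 2.1 (add \lnot (\lnot a \to c)):
        \lnot (\lnot a \to c): α-rule — add \lnot a, \lnot c.
        ○ open, literals {a=0, c=0}.
      branch 2.2 (add (d \lor \lnot c)):
        (d \lor \lnot c): β-rule — branch into d  //  \lnot c.
          branch 2.2.1 (add d):
            ○ open, literals {d=1}.
          branch 2.2.2 (add \lnot c):
            ○ open, literals {c=0}.
0 branches closed, 4 open.
Each open branch fixes some atoms; the unmentioned ones are free. Counting distinct full assignments: branch {a=1, e=0} (d, c, b) contributes 8 new; branch {a=0, c=0} (e, d, b) contributes 8 new; branch {d=1} (e, a, c, b) contributes 8 new; branch {c=0} (e, d, a, b) contributes 2 new. Total: 26.

26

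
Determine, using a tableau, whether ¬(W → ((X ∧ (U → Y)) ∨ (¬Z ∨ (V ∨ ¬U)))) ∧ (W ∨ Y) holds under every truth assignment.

Not valid

Assume the negation and expand:
Initial set: {F (¬(W → ((X ∧ (U → Y)) ∨ (¬Z ∨ (V ∨ ¬U)))) ∧ (W ∨ Y))}.
F (¬(W → ((X ∧ (U → Y)) ∨ (¬Z ∨ (V ∨ ¬U)))) ∧ (W ∨ Y)): β-rule — branch into F ¬(W → ((X ∧ (U → Y)) ∨ (¬Z ∨ (V ∨ ¬U))))  //  F (W ∨ Y).
  branch 1 (add F ¬(W → ((X ∧ (U → Y)) ∨ (¬Z ∨ (V ∨ ¬U))))):
    F ¬(W → ((X ∧ (U → Y)) ∨ (¬Z ∨ (V ∨ ¬U)))): β-rule — branch into F W  //  T ((X ∧ (U → Y)) ∨ (¬Z ∨ (V ∨ ¬U))).
      branch 1.1 (add F W):
        ○ open, literals {W=false}.
      branch 1.2 (add T ((X ∧ (U → Y)) ∨ (¬Z ∨ (V ∨ ¬U)))):
        T ((X ∧ (U → Y)) ∨ (¬Z ∨ (V ∨ ¬U))): β-rule — branch into T (X ∧ (U → Y))  //  T (¬Z ∨ (V ∨ ¬U)).
          branch 1.2.1 (add T (X ∧ (U → Y))):
            T (X ∧ (U → Y)): α-rule — add T X, T (U → Y).
            T (U → Y): β-rule — branch into F U  //  T Y.
              branch 1.2.1.1 (add F U):
                ○ open, literals {U=false, X=true}.
              branch 1.2.1.2 (add T Y):
                ○ open, literals {X=true, Y=true}.
          branch 1.2.2 (add T (¬Z ∨ (V ∨ ¬U))):
            T (¬Z ∨ (V ∨ ¬U)): β-rule — branch into T ¬Z  //  T (V ∨ ¬U).
              branch 1.2.2.1 (add T ¬Z):
                ○ open, literals {Z=false}.
              branch 1.2.2.2 (add T (V ∨ ¬U)):
                T (V ∨ ¬U): β-rule — branch into T V  //  T ¬U.
                  branch 1.2.2.2.1 (add T V):
                    ○ open, literals {V=true}.
                  branch 1.2.2.2.2 (add T ¬U):
                    ○ open, literals {U=false}.
  branch 2 (add F (W ∨ Y)):
    F (W ∨ Y): α-rule — add F W, F Y.
    ○ open, literals {W=false, Y=false}.
0 branches closed, 7 open.
An open branch gives a countermodel: W=false (unmentioned atoms arbitrary); under it the original formula is false.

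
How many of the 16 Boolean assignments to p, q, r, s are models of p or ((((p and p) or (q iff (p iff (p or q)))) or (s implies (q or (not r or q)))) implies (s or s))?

12

Initial set: {T (p or ((((p and p) or (q iff (p iff (p or q)))) or (s implies (q or (not r or q)))) implies (s or s)))}.
T (p or ((((p and p) or (q iff (p iff (p or q)))) or (s implies (q or (not r or q)))) implies (s or s))): β-rule — branch into T p  //  T ((((p and p) or (q iff (p iff (p or q)))) or (s implies (q or (not r or q)))) implies (s or s)).
  branch 1 (add T p):
    ○ open, literals {p=true}.
  branch 2 (add T ((((p and p) or (q iff (p iff (p or q)))) or (s implies (q or (not r or q)))) implies (s or s))):
    T ((((p and p) or (q iff (p iff (p or q)))) or (s implies (q or (not r or q)))) implies (s or s)): β-rule — branch into F (((p and p) or (q iff (p iff (p or q)))) or (s implies (q or (not r or q))))  //  T (s or s).
      branch 2.1 (add F (((p and p) or (q iff (p iff (p or q)))) or (s implies (q or (not r or q))))):
        F (((p and p) or (q iff (p iff (p or q)))) or (s implies (q or (not r or q)))): α-rule — add F ((p and p) or (q iff (p iff (p or q)))), F (s implies (q or (not r or q))).
        F ((p and p) or (q iff (p iff (p or q)))): α-rule — add F (p and p), F (q iff (p iff (p or q))).
        F (s implies (q or (not r or q))): α-rule — add T s, F (q or (not r or q)).
        F (q or (not r or q)): α-rule — add F q, F (not r or q).
        F (not r or q): α-rule — add F not r, F q.
        F (p and p): β-rule — branch into F p  //  F p.
          branch 2.1.1 (add F p):
            F (q iff (p iff (p or q))): β-rule — branch into T q, F (p iff (p or q))  //  F q, T (p iff (p or q)).
              branch 2.1.1.1 (add T q, F (p iff (p or q))):
                × closes — contains both q and not q.
              branch 2.1.1.2 (add F q, T (p iff (p or q))):
                T (p iff (p or q)): β-rule — branch into T p, T (p or q)  //  F p, F (p or q).
                  branch 2.1.1.2.1 (add T p, T (p or q)):
                    × closes — contains both p and not p.
                  branch 2.1.1.2.2 (add F p, F (p or q)):
                    F (p or q): α-rule — add F p, F q.
                    ○ open, literals {p=false, q=false, r=true, s=true}.
          branch 2.1.2 (add F p):
            F (q iff (p iff (p or q))): β-rule — branch into T q, F (p iff (p or q))  //  F q, T (p iff (p or q)).
              branch 2.1.2.1 (add T q, F (p iff (p or q))):
                × closes — contains both q and not q.
              branch 2.1.2.2 (add F q, T (p iff (p or q))):
                T (p iff (p or q)): β-rule — branch into T p, T (p or q)  //  F p, F (p or q).
                  branch 2.1.2.2.1 (add T p, T (p or q)):
                    × closes — contains both p and not p.
                  branch 2.1.2.2.2 (add F p, F (p or q)):
                    F (p or q): α-rule — add F p, F q.
                    ○ open, literals {p=false, q=false, r=true, s=true}.
      branch 2.2 (add T (s or s)):
        T (s or s): β-rule — branch into T s  //  T s.
          branch 2.2.1 (add T s):
            ○ open, literals {s=true}.
          branch 2.2.2 (add T s):
            ○ open, literals {s=true}.
4 branches closed, 5 open.
Each open branch fixes some atoms; the unmentioned ones are free. Counting distinct full assignments: branch {p=true} (q, r, s) contributes 8 new; branch {p=false, q=false, r=true, s=true} (none free) contributes 1 new; branch {p=false, q=false, r=true, s=true} (none free) contributes 0 new; branch {s=true} (p, q, r) contributes 3 new; branch {s=true} (p, q, r) contributes 0 new. Total: 12.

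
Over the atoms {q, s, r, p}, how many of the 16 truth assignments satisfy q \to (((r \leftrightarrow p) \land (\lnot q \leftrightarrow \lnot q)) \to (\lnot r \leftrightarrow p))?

Initial set: {(q \to (((r \leftrightarrow p) \land (\lnot q \leftrightarrow \lnot q)) \to (\lnot r \leftrightarrow p)))}.
(q \to (((r \leftrightarrow p) \land (\lnot q \leftrightarrow \lnot q)) \to (\lnot r \leftrightarrow p))): β-rule — branch into \lnot q  //  (((r \leftrightarrow p) \land (\lnot q \leftrightarrow \lnot q)) \to (\lnot r \leftrightarrow p)).
  branch 1 (add \lnot q):
    ○ open, literals {q=F}.
  branch 2 (add (((r \leftrightarrow p) \land (\lnot q \leftrightarrow \lnot q)) \to (\lnot r \leftrightarrow p))):
    (((r \leftrightarrow p) \land (\lnot q \leftrightarrow \lnot q)) \to (\lnot r \leftrightarrow p)): β-rule — branch into \lnot ((r \leftrightarrow p) \land (\lnot q \leftrightarrow \lnot q))  //  (\lnot r \leftrightarrow p).
      branch 2.1 (add \lnot ((r \leftrightarrow p) \land (\lnot q \leftrightarrow \lnot q))):
        \lnot ((r \leftrightarrow p) \land (\lnot q \leftrightarrow \lnot q)): β-rule — branch into \lnot (r \leftrightarrow p)  //  \lnot (\lnot q \leftrightarrow \lnot q).
          branch 2.1.1 (add \lnot (r \leftrightarrow p)):
            \lnot (r \leftrightarrow p): β-rule — branch into r, \lnot p  //  \lnot r, p.
              branch 2.1.1.1 (add r, \lnot p):
                ○ open, literals {p=F, r=T}.
              branch 2.1.1.2 (add \lnot r, p):
                ○ open, literals {p=T, r=F}.
          branch 2.1.2 (add \lnot (\lnot q \leftrightarrow \lnot q)):
            \lnot (\lnot q \leftrightarrow \lnot q): β-rule — branch into \lnot q, \lnot \lnot q  //  \lnot \lnot q, \lnot q.
              branch 2.1.2.1 (add \lnot q, \lnot \lnot q):
                × closes — contains both q and \lnot q.
              branch 2.1.2.2 (add \lnot \lnot q, \lnot q):
                × closes — contains both q and \lnot q.
      branch 2.2 (add (\lnot r \leftrightarrow p)):
        (\lnot r \leftrightarrow p): β-rule — branch into \lnot r, p  //  \lnot \lnot r, \lnot p.
          branch 2.2.1 (add \lnot r, p):
            ○ open, literals {p=T, r=F}.
          branch 2.2.2 (add \lnot \lnot r, \lnot p):
            ○ open, literals {p=F, r=T}.
2 branches closed, 5 open.
Each open branch fixes some atoms; the unmentioned ones are free. Counting distinct full assignments: branch {q=F} (s, r, p) contributes 8 new; branch {p=F, r=T} (q, s) contributes 2 new; branch {p=T, r=F} (q, s) contributes 2 new; branch {p=T, r=F} (q, s) contributes 0 new; branch {p=F, r=T} (q, s) contributes 0 new. Total: 12.

12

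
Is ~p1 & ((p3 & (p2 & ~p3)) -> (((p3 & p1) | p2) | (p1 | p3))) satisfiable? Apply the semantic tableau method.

Satisfiable

Initial set: {(~p1 & ((p3 & (p2 & ~p3)) -> (((p3 & p1) | p2) | (p1 | p3))))}.
(~p1 & ((p3 & (p2 & ~p3)) -> (((p3 & p1) | p2) | (p1 | p3)))): α-rule — add ~p1, ((p3 & (p2 & ~p3)) -> (((p3 & p1) | p2) | (p1 | p3))).
((p3 & (p2 & ~p3)) -> (((p3 & p1) | p2) | (p1 | p3))): β-rule — branch into ~(p3 & (p2 & ~p3))  //  (((p3 & p1) | p2) | (p1 | p3)).
  branch 1 (add ~(p3 & (p2 & ~p3))):
    ~(p3 & (p2 & ~p3)): β-rule — branch into ~p3  //  ~(p2 & ~p3).
      branch 1.1 (add ~p3):
        ○ open, literals {p1=F, p3=F}.
      branch 1.2 (add ~(p2 & ~p3)):
        ~(p2 & ~p3): β-rule — branch into ~p2  //  ~~p3.
          branch 1.2.1 (add ~p2):
            ○ open, literals {p1=F, p2=F}.
          branch 1.2.2 (add ~~p3):
            ○ open, literals {p1=F, p3=T}.
  branch 2 (add (((p3 & p1) | p2) | (p1 | p3))):
    (((p3 & p1) | p2) | (p1 | p3)): β-rule — branch into ((p3 & p1) | p2)  //  (p1 | p3).
      branch 2.1 (add ((p3 & p1) | p2)):
        ((p3 & p1) | p2): β-rule — branch into (p3 & p1)  //  p2.
          branch 2.1.1 (add (p3 & p1)):
            (p3 & p1): α-rule — add p3, p1.
            × closes — contains both p1 and ~p1.
          branch 2.1.2 (add p2):
            ○ open, literals {p1=F, p2=T}.
      branch 2.2 (add (p1 | p3)):
        (p1 | p3): β-rule — branch into p1  //  p3.
          branch 2.2.1 (add p1):
            × closes — contains both p1 and ~p1.
          branch 2.2.2 (add p3):
            ○ open, literals {p1=F, p3=T}.
2 branches closed, 5 open.
An open branch gives a satisfying assignment: p1=F, p3=F.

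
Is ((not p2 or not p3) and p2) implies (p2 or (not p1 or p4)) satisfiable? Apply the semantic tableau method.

Initial set: {T (((not p2 or not p3) and p2) implies (p2 or (not p1 or p4)))}.
T (((not p2 or not p3) and p2) implies (p2 or (not p1 or p4))): β-rule — branch into F ((not p2 or not p3) and p2)  //  T (p2 or (not p1 or p4)).
  branch 1 (add F ((not p2 or not p3) and p2)):
    F ((not p2 or not p3) and p2): β-rule — branch into F (not p2 or not p3)  //  F p2.
      branch 1.1 (add F (not p2 or not p3)):
        F (not p2 or not p3): α-rule — add F not p2, F not p3.
        ○ open, literals {p2=1, p3=1}.
      branch 1.2 (add F p2):
        ○ open, literals {p2=0}.
  branch 2 (add T (p2 or (not p1 or p4))):
    T (p2 or (not p1 or p4)): β-rule — branch into T p2  //  T (not p1 or p4).
      branch 2.1 (add T p2):
        ○ open, literals {p2=1}.
      branch 2.2 (add T (not p1 or p4)):
        T (not p1 or p4): β-rule — branch into T not p1  //  T p4.
          branch 2.2.1 (add T not p1):
            ○ open, literals {p1=0}.
          branch 2.2.2 (add T p4):
            ○ open, literals {p4=1}.
0 branches closed, 5 open.
An open branch gives a satisfying assignment: p2=1, p3=1.

Satisfiable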